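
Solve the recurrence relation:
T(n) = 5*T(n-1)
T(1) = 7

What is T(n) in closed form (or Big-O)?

Each step multiplies by 5. T(n) = T(1)*5^(n-1) = 7*5^(n-1).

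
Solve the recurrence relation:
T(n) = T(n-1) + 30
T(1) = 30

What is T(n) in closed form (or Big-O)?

Unrolling: T(n) = T(n-1) + 30 = T(n-2) + 2*30 = ... = T(1) + (n-1)*30 = 30 + (n-1)*30 = 30n.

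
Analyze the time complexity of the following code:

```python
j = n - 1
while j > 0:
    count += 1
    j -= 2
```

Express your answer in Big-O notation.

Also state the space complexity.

Time complexity: O(n).
Space complexity: O(1).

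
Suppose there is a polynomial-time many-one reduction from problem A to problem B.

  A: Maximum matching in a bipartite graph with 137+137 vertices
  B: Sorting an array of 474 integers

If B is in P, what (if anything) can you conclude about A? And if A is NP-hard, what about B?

A poly-time reduction A <=_p B means any A-instance can be transformed to a B-instance in poly time.
If B is in P: compose the reduction with B's poly-time algorithm to solve A in poly time, so A is in P.
If A is NP-hard: every NP problem reduces to A, which reduces to B; composing reductions, every NP problem reduces to B, so B is NP-hard.
(Here in fact A is P and B is P.)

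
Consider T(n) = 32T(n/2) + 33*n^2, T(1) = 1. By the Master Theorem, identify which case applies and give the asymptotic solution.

a=32, b=2, f(n)=33*n^2.
log_2(32) = 5 > 2.
Since f(n) = O(n^2) is polynomially smaller than n^5, Case 1 applies.
T(n) = Theta(n^5).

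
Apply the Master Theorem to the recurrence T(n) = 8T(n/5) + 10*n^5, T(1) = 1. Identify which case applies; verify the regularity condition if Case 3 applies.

a=8, b=5, f(n)=10*n^5.
log_5(8) = 1.292 < 5.
f(n) = Omega(n^(1.292+epsilon)) for some epsilon > 0, so Case 3 is the candidate.
Regularity: a*f(n/b) = 8*10*(n/5)^5 = (8/3125)*10*n^5 <= c*f(n) with c = 8/3125 < 1. Satisfied.
Case 3: T(n) = Theta(n^5).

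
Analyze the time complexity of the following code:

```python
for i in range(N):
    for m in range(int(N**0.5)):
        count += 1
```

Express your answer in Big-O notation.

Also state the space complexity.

Time complexity: O(n * sqrt(n)).
Space complexity: O(1).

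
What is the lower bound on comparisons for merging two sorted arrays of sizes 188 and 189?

Adversary argument: with sizes 188 and 189 (differing by at most 1), interleave the two arrays so that every consecutive pair in the output comes from different inputs. Then each of the 376 adjacent output pairs must be directly compared, or the algorithm cannot determine their relative order. So 376 comparisons are necessary; standard merge achieves this.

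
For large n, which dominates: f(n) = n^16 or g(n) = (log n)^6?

f(n) = n^16 grows faster: any positive polynomial dominates any polylog.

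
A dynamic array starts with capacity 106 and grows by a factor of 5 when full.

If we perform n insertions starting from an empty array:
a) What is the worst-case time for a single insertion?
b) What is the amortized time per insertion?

(a) Worst-case single insertion: O(n) -- when the array is full at capacity c, the resize copies all c elements, and c can be Theta(n).
(b) Resizes happen at sizes 106, 530, 2650, ... Total copy cost for n insertions: 106 + 530 + ... = O(n) (geometric series with ratio 1/5). Amortized cost per insertion: O(n)/n = O(1).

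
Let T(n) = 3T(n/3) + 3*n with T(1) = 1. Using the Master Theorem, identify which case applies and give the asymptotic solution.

a=3, b=3, f(n)=3*n.
log_3(3) = 1, so n^(log_b(a)) = n.
f(n) = Theta(n), so Case 2 applies.
T(n) = Theta(n log n).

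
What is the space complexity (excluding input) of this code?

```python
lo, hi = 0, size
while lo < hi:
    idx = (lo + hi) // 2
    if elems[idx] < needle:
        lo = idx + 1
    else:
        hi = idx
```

Space complexity: O(1).
Only a constant amount of auxiliary storage is used; nothing grows with n.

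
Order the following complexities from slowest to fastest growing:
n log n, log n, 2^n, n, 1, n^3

Ordered by growth rate: 1 < log n < n < n log n < n^3 < 2^n.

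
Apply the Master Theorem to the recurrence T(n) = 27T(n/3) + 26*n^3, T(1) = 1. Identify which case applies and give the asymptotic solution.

a=27, b=3, f(n)=26*n^3.
log_3(27) = 3, so n^(log_b(a)) = n^3.
f(n) = Theta(n^3), so Case 2 applies.
T(n) = Theta(n^3 log n).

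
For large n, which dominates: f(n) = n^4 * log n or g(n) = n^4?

f(n) = n^4 * log n grows faster: extra log n factor -> infinity.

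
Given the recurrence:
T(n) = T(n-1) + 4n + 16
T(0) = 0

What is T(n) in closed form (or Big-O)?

Dominant term in sum is 4*sum(i, i=1..n) = 4*n*(n+1)/2 = O(n^2).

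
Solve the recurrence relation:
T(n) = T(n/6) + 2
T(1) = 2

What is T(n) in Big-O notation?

Each step divides n by 6 and adds 2. After log_6(n) steps, T(n) = O(log n).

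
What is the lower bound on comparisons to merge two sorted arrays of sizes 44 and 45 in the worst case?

Adversary: with |44 - 45| <= 1 the inputs can be fully interleaved so that every adjacent pair in the merged output comes from different arrays. Then each of the 88 adjacent pairs must be directly compared, or the algorithm cannot determine their relative order. Standard merge meets this bound.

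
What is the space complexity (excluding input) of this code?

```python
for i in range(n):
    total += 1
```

Space complexity: O(1).
Only a constant amount of auxiliary storage is used; nothing grows with n.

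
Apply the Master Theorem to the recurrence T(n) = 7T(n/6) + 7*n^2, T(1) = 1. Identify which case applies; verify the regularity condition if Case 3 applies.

a=7, b=6, f(n)=7*n^2.
log_6(7) = 1.086 < 2.
f(n) = Omega(n^(1.086+epsilon)) for some epsilon > 0, so Case 3 is the candidate.
Regularity: a*f(n/b) = 7*7*(n/6)^2 = (7/36)*7*n^2 <= c*f(n) with c = 7/36 < 1. Satisfied.
Case 3: T(n) = Theta(n^2).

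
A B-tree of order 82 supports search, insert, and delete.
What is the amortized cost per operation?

B-tree of order 82 has height O(log_82 n). Each operation traverses the tree height. Splits during insert and merges during delete are O(1) each and occur at most once per level. Total cost per operation: O(log_82 n).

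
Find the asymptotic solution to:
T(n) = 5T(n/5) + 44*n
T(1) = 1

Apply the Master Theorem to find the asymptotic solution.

a=5, b=5, f(n)=44*n. log_5(5) = 1. Case 2: T(n) = O(n log n).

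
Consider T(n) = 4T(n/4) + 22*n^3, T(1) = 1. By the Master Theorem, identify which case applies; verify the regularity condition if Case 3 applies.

a=4, b=4, f(n)=22*n^3.
log_4(4) = 1 < 3.
f(n) = Omega(n^(1+epsilon)) for some epsilon > 0, so Case 3 is the candidate.
Regularity: a*f(n/b) = 4*22*(n/4)^3 = (4/64)*22*n^3 <= c*f(n) with c = 4/64 < 1. Satisfied.
Case 3: T(n) = Theta(n^3).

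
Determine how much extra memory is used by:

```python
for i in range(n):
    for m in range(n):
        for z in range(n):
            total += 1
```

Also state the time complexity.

Space complexity: O(1).
Only a constant amount of auxiliary storage is used; nothing grows with n.
Time complexity: O(n^3).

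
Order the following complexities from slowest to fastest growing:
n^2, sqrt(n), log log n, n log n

Ordered by growth rate: log log n < sqrt(n) < n log n < n^2.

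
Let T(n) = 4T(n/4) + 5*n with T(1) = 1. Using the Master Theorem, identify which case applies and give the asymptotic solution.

a=4, b=4, f(n)=5*n.
log_4(4) = 1, so n^(log_b(a)) = n.
f(n) = Theta(n), so Case 2 applies.
T(n) = Theta(n log n).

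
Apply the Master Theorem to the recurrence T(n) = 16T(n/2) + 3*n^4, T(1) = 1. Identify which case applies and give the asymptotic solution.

a=16, b=2, f(n)=3*n^4.
log_2(16) = 4, so n^(log_b(a)) = n^4.
f(n) = Theta(n^4), so Case 2 applies.
T(n) = Theta(n^4 log n).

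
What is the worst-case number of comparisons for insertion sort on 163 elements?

Insertion sort on reverse-sorted input: 1 + 2 + ... + (163-1) = 13203 comparisons.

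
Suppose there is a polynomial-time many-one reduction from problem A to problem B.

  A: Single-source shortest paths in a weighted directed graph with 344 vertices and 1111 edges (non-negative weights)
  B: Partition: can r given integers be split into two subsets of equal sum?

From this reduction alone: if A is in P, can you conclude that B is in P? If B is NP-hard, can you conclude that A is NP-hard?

A poly-time reduction A <=_p B transfers tractability DOWN (B easy => A easy) and hardness UP (A hard => B hard), not the reverse.
From A in P, the reduction alone does NOT give B in P: any problem in P trivially reduces to SAT, yet SAT is not known to be in P.
From B NP-hard, the reduction alone does NOT give A NP-hard: again, easy problems reduce to hard ones.
(Here in fact A is P and B is NP-complete.)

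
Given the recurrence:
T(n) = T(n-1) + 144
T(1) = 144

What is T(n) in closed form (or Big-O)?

Unrolling: T(n) = T(n-1) + 144 = T(n-2) + 2*144 = ... = T(1) + (n-1)*144 = 144 + (n-1)*144 = 144n.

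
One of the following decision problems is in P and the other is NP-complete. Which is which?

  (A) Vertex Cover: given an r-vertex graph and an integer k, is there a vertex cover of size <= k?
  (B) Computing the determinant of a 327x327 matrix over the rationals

(A) is NP-complete: one of Karp's 21 NP-complete problems (with k part of the input; for any fixed constant k it is in P).
(B) is P: Gaussian elimination runs in O(n^3).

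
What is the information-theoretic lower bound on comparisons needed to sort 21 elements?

There are 21! = 51090942171709440000 possible orderings. Each comparison gives 1 bit. We need at least ceil(log_2(51090942171709440000)) = 66 comparisons.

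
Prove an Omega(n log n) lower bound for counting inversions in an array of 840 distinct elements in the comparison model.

Decision-tree argument: at any leaf, the comparisons made (with transitivity) must totally order all 840 elements -- otherwise some pair (i,j) is unordered, and an adversary can present two inputs agreeing on every comparison made but with that pair flipped, changing the inversion count by 1, so the leaf's output is wrong on one of them. Hence the tree has >= 840! leaves and height >= log_2(840!) = Omega(n log n). Modified merge sort achieves O(n log n).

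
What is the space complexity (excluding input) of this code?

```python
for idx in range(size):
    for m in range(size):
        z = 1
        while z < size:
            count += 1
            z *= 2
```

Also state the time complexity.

Space complexity: O(1).
Only a constant amount of auxiliary storage is used; nothing grows with n.
Time complexity: O(n^2 log n).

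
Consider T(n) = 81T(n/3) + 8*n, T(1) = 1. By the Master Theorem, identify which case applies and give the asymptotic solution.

a=81, b=3, f(n)=8*n.
log_3(81) = 4 > 1.
Since f(n) = O(n^1) is polynomially smaller than n^4, Case 1 applies.
T(n) = Theta(n^4).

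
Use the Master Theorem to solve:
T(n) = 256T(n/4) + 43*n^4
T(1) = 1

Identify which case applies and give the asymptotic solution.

a=256, b=4, f(n)=43*n^4.
log_4(256) = 4, so n^(log_b(a)) = n^4.
f(n) = Theta(n^4), so Case 2 applies.
T(n) = Theta(n^4 log n).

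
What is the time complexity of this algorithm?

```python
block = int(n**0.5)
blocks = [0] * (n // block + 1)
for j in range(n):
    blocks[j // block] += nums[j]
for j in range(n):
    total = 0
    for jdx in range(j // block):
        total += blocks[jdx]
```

Time complexity: O(n * sqrt(n)).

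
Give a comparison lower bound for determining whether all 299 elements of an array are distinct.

In the algebraic decision-tree model, the YES region for element distinctness on 299 elements has 299! connected components (one per ordering). Ben-Or's theorem then gives a lower bound of Omega(log(n!)) = Omega(n log n).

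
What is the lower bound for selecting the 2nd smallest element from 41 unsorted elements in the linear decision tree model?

Selecting the 2nd smallest of 41 elements requires Omega(n) comparisons. Every element must be compared at least once. The BFPRT algorithm achieves O(n), making this tight.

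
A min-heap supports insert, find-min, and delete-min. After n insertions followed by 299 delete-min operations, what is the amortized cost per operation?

Insert takes O(log n) worst case. Delete-min takes O(log n). Over a sequence of n inserts and 299 delete-mins, total cost is O((n + 299) log n). Amortized per operation: O(log n).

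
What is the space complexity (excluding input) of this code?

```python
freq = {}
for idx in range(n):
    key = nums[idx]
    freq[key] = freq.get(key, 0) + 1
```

Space complexity: O(n).
Auxiliary storage grows linearly with the input size n in the worst case.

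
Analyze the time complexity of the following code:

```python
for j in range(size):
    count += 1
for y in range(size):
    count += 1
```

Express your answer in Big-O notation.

Time complexity: O(n).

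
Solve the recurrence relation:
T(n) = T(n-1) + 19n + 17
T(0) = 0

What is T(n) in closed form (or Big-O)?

Dominant term in sum is 19*sum(i, i=1..n) = 19*n*(n+1)/2 = O(n^2).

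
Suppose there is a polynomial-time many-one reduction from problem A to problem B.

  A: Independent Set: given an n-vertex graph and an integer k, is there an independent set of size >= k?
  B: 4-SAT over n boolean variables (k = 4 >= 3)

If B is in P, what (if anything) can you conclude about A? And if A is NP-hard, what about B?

A poly-time reduction A <=_p B means any A-instance can be transformed to a B-instance in poly time.
If B is in P: compose the reduction with B's poly-time algorithm to solve A in poly time, so A is in P.
If A is NP-hard: every NP problem reduces to A, which reduces to B; composing reductions, every NP problem reduces to B, so B is NP-hard.
(Here in fact A is NP-complete and B is NP-complete.)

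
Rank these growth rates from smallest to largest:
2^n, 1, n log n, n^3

Ordered by growth rate: 1 < n log n < n^3 < 2^n.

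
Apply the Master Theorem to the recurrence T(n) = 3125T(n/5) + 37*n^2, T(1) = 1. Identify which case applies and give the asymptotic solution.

a=3125, b=5, f(n)=37*n^2.
log_5(3125) = 5 > 2.
Since f(n) = O(n^2) is polynomially smaller than n^5, Case 1 applies.
T(n) = Theta(n^5).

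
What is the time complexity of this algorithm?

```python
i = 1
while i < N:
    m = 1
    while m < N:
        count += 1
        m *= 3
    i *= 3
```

Time complexity: O(log^2 n).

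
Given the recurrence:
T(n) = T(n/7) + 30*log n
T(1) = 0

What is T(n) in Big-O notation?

Each of the log_7(n) levels adds O(log n). T(n) = O(log^2 n).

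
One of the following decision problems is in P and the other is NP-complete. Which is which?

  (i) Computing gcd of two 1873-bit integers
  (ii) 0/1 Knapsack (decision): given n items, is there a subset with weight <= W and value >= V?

(i) is P: the Euclidean algorithm runs in polynomial time in the bit-length.
(ii) is NP-complete: reduces from Subset Sum.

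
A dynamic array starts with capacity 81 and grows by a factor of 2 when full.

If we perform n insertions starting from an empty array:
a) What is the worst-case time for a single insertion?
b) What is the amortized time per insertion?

(a) Worst-case single insertion: O(n) -- when the array is full at capacity c, the resize copies all c elements, and c can be Theta(n).
(b) Resizes happen at sizes 81, 162, 324, ... Total copy cost for n insertions: 81 + 162 + ... = O(n) (geometric series with ratio 1/2). Amortized cost per insertion: O(n)/n = O(1).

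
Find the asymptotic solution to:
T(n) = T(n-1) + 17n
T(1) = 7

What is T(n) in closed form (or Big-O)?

Unrolling: T(n) = 7 + 17*(2 + 3 + ... + n) = 7 + 17*(n(n+1)/2 - 1) = O(n^2).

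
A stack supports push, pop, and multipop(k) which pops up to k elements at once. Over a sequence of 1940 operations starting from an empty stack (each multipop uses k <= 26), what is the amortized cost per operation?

Each element is pushed exactly once and popped at most once (whether by pop or as part of a multipop). So the total number of individual pops over the whole sequence is at most the number of pushes, which is at most 1940. Total work <= 2 * 1940, hence O(1) amortized per operation.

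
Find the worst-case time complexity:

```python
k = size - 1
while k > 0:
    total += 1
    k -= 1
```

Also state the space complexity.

Time complexity: O(n).
Space complexity: O(1).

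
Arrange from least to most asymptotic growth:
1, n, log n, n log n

Ordered by growth rate: 1 < log n < n < n log n.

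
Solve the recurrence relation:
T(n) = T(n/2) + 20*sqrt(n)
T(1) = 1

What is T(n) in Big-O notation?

Each level contributes sqrt(n/2^k). Geometric series with ratio 1/sqrt(2) < 1 sums to O(sqrt(n)).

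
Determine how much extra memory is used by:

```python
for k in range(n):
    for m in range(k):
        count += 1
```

Space complexity: O(1).
Only a constant amount of auxiliary storage is used; nothing grows with n.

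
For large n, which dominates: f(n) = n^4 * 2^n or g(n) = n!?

g(n) = n! grows faster: by Stirling n! ~ (n/e)^n sqrt(2*pi*n); (n/e)^n eventually dominates n^4 * 2^n.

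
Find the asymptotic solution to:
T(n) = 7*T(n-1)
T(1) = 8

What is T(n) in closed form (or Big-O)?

Each step multiplies by 7. T(n) = T(1)*7^(n-1) = 8*7^(n-1).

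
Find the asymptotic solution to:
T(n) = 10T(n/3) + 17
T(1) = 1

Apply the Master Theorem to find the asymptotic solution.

a=10, b=3, f(n)=17. log_3(10) = 2.096. Case 1 of Master Theorem: T(n) = O(n^2.096).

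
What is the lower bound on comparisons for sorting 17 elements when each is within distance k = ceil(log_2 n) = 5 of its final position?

Partition the 17 positions into floor(n/k) blocks of k = 5 consecutive positions; any permutation within a block keeps every element within k of its final position, so there are at least (k!)^(n/k) distinguishable inputs. Lower bound: log_2((k!)^(n/k)) = (n/k) * log_2(k!) = Theta(n log k); with k = ceil(log_2 n), this is Omega(n log log n).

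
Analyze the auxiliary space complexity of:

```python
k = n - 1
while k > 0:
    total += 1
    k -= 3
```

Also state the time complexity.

Space complexity: O(1).
Only a constant amount of auxiliary storage is used; nothing grows with n.
Time complexity: O(n).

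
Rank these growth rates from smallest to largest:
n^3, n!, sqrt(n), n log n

Ordered by growth rate: sqrt(n) < n log n < n^3 < n!.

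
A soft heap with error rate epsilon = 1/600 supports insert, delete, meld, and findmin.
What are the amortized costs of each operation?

Soft heaps (Chazelle) allow up to an epsilon = 1/600 fraction of elements to have corrupted (raised) keys. Insert is O(log(1/epsilon)) = O(log 600) amortized -- the structure maintains heap-ordered binary trees of rank bounded by O(log(1/epsilon)). Meld concatenates root lists: O(1) amortized. Delete and findmin are O(1) amortized.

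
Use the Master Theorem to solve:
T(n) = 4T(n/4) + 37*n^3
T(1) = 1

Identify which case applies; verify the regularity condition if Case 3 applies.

a=4, b=4, f(n)=37*n^3.
log_4(4) = 1 < 3.
f(n) = Omega(n^(1+epsilon)) for some epsilon > 0, so Case 3 is the candidate.
Regularity: a*f(n/b) = 4*37*(n/4)^3 = (4/64)*37*n^3 <= c*f(n) with c = 4/64 < 1. Satisfied.
Case 3: T(n) = Theta(n^3).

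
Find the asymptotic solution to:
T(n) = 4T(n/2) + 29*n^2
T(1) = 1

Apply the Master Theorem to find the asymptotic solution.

a=4, b=2, f(n)=29*n^2. log_2(4) = 2. Case 2: T(n) = O(n^2 log n).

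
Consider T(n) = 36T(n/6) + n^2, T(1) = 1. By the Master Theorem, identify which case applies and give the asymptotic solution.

a=36, b=6, f(n)=n^2.
log_6(36) = 2, so n^(log_b(a)) = n^2.
f(n) = Theta(n^2), so Case 2 applies.
T(n) = Theta(n^2 log n).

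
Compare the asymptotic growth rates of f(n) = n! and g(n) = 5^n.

f(n) = n! grows faster: n!/5^n -> infinity by Stirling.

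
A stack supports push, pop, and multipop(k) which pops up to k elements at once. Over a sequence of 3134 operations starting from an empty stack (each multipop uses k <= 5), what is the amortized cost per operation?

Each element is pushed exactly once and popped at most once (whether by pop or as part of a multipop). So the total number of individual pops over the whole sequence is at most the number of pushes, which is at most 3134. Total work <= 2 * 3134, hence O(1) amortized per operation.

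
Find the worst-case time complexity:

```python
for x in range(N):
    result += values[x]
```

Time complexity: O(n).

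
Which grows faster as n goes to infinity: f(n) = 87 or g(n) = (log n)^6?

g(n) = (log n)^6 grows faster: any unbounded function dominates a constant.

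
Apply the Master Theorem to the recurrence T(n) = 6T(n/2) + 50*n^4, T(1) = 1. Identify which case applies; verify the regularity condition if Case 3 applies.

a=6, b=2, f(n)=50*n^4.
log_2(6) = 2.585 < 4.
f(n) = Omega(n^(2.585+epsilon)) for some epsilon > 0, so Case 3 is the candidate.
Regularity: a*f(n/b) = 6*50*(n/2)^4 = (6/16)*50*n^4 <= c*f(n) with c = 6/16 < 1. Satisfied.
Case 3: T(n) = Theta(n^4).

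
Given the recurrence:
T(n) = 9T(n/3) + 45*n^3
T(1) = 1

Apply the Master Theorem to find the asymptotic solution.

a=9, b=3, f(n)=45*n^3. log_3(9) = 2 < 3. Case 3: T(n) = O(n^3).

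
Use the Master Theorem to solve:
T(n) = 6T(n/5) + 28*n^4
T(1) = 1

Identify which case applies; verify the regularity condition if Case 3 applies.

a=6, b=5, f(n)=28*n^4.
log_5(6) = 1.113 < 4.
f(n) = Omega(n^(1.113+epsilon)) for some epsilon > 0, so Case 3 is the candidate.
Regularity: a*f(n/b) = 6*28*(n/5)^4 = (6/625)*28*n^4 <= c*f(n) with c = 6/625 < 1. Satisfied.
Case 3: T(n) = Theta(n^4).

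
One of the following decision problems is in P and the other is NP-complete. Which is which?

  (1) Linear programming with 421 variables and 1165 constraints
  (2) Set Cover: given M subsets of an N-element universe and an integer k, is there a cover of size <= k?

(1) is P: the ellipsoid and interior-point methods run in polynomial time.
(2) is NP-complete: one of Karp's 21 NP-complete problems (with k part of the input).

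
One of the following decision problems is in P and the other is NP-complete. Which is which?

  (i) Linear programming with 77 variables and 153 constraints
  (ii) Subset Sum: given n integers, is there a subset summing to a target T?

(i) is P: the ellipsoid and interior-point methods run in polynomial time.
(ii) is NP-complete: one of Karp's 21 NP-complete problems.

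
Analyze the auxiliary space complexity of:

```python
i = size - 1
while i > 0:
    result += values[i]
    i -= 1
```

Space complexity: O(1).
Only a constant amount of auxiliary storage is used; nothing grows with n.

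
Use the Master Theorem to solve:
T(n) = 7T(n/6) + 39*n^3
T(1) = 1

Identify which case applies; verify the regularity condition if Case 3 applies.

a=7, b=6, f(n)=39*n^3.
log_6(7) = 1.086 < 3.
f(n) = Omega(n^(1.086+epsilon)) for some epsilon > 0, so Case 3 is the candidate.
Regularity: a*f(n/b) = 7*39*(n/6)^3 = (7/216)*39*n^3 <= c*f(n) with c = 7/216 < 1. Satisfied.
Case 3: T(n) = Theta(n^3).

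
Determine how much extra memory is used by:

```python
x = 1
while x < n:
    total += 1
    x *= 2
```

Space complexity: O(1).
Only a constant amount of auxiliary storage is used; nothing grows with n.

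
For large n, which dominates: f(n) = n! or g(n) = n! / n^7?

f(n) = n! grows faster: the ratio n!/(n!/n^7) = n^7 -> infinity.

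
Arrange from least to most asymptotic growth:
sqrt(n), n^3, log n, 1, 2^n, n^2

Ordered by growth rate: 1 < log n < sqrt(n) < n^2 < n^3 < 2^n.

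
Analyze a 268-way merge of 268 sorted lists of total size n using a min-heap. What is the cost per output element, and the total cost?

Maintain a min-heap of size 268 holding the current head of each list. Each output step does one extract-min (O(log 268)) and one insert of that list's next element (O(log 268)). Each of the n elements passes through the heap exactly once, so the total cost is O(n log 268), i.e. O(log 268) per output element.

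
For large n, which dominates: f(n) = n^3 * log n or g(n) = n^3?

f(n) = n^3 * log n grows faster: extra log n factor -> infinity.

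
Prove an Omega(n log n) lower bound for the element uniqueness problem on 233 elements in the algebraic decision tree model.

In the algebraic decision tree model, element uniqueness on 233 elements is equivalent to determining which cell of an arrangement of C(233,2) = 27028 hyperplanes x_i = x_j contains the input point. Ben-Or's theorem shows this requires Omega(n log n).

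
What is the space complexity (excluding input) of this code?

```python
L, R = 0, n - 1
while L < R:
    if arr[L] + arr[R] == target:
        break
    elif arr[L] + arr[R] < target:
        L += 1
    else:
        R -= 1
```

Space complexity: O(1).
Only a constant amount of auxiliary storage is used; nothing grows with n.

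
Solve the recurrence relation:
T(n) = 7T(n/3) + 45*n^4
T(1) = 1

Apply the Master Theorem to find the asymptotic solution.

a=7, b=3, f(n)=45*n^4. log_3(7) = 1.771 < 4. Case 3: T(n) = O(n^4).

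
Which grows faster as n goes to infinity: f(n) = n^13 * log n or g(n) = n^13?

f(n) = n^13 * log n grows faster: extra log n factor -> infinity.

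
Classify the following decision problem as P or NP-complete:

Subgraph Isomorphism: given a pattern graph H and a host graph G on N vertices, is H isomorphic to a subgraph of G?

This problem is NP-complete: generalizes Clique and Hamiltonian Path (pattern size is part of the input).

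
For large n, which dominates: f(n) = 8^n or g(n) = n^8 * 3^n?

f(n) = 8^n grows faster: 8^n / (n^8 3^n) = (8/3)^n / n^8 -> infinity since 8/3 > 1.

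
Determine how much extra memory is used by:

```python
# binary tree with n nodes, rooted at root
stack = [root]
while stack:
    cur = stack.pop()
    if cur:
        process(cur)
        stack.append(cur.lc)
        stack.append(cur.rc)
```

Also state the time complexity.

Space complexity: O(n).
Auxiliary storage grows linearly with the input size n in the worst case.
Time complexity: O(n).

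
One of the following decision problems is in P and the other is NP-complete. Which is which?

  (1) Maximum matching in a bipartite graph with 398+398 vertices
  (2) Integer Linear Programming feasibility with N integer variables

(1) is P: Hopcroft-Karp runs in O(E sqrt(V)).
(2) is NP-complete: ILP feasibility is NP-complete (LP relaxation is in P).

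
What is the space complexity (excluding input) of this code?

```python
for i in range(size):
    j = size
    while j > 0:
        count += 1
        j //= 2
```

Space complexity: O(1).
Only a constant amount of auxiliary storage is used; nothing grows with n.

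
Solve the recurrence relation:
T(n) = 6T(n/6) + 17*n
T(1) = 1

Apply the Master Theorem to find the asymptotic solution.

a=6, b=6, f(n)=17*n. log_6(6) = 1. Case 2: T(n) = O(n log n).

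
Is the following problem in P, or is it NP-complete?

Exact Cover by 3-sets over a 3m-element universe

This problem is NP-complete: one of Karp's 21 NP-complete problems.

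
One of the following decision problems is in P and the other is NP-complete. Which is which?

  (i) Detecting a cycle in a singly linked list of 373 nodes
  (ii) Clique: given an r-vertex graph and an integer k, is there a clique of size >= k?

(i) is P: Floyd's tortoise-and-hare runs in O(n) time, O(1) space.
(ii) is NP-complete: complement of Independent Set / Vertex Cover (with k part of the input).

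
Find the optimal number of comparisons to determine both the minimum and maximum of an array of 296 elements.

Naive approach: 590 comparisons (295 for max + 295 for min).
Optimal: Compare elements in pairs first (floor(n/2) = 148 comparisons), then find max among winners and min among losers (147 comparisons each).
Total: ceil(3n/2) - 2 = 442 comparisons. An adversary argument shows this is also a lower bound.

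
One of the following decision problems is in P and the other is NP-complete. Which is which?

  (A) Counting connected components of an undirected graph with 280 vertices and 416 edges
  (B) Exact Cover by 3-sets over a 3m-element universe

(A) is P: BFS/DFS visits each vertex and edge once: O(V+E).
(B) is NP-complete: one of Karp's 21 NP-complete problems.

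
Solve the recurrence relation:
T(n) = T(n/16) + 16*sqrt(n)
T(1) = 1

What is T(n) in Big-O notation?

Each level contributes sqrt(n/16^k). Geometric series with ratio 1/sqrt(16) < 1 sums to O(sqrt(n)).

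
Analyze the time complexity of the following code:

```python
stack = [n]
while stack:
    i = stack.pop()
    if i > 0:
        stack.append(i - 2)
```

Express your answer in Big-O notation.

Time complexity: O(n).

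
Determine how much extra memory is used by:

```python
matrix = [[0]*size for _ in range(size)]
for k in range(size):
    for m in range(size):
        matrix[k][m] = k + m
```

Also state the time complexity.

Space complexity: O(n^2).
A 2D structure of size n x n is allocated.
Time complexity: O(n^2).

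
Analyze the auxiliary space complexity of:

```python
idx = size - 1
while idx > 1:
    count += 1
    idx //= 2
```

Space complexity: O(1).
Only a constant amount of auxiliary storage is used; nothing grows with n.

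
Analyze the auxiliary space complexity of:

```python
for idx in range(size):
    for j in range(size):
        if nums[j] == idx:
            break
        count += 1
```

Space complexity: O(1).
Only a constant amount of auxiliary storage is used; nothing grows with n.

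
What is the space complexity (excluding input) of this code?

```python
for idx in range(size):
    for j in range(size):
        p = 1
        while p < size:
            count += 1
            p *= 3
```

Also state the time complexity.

Space complexity: O(1).
Only a constant amount of auxiliary storage is used; nothing grows with n.
Time complexity: O(n^2 log n).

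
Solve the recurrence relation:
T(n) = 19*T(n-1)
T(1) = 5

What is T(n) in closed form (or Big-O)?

Each step multiplies by 19. T(n) = T(1)*19^(n-1) = 5*19^(n-1).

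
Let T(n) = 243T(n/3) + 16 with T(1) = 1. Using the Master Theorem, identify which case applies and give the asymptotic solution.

a=243, b=3, f(n)=16.
log_3(243) = 5 > 0.
Since f(n) = O(n^0) is polynomially smaller than n^5, Case 1 applies.
T(n) = Theta(n^5).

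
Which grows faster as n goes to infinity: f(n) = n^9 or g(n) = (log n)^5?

f(n) = n^9 grows faster: any positive polynomial dominates any polylog.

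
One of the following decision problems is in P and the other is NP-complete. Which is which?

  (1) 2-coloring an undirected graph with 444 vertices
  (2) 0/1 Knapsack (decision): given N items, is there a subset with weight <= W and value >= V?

(1) is P: 2-coloring is bipartiteness testing via BFS, O(V+E).
(2) is NP-complete: reduces from Subset Sum.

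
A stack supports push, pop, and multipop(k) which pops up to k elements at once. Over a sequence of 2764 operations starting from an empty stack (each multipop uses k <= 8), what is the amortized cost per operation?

Each element is pushed exactly once and popped at most once (whether by pop or as part of a multipop). So the total number of individual pops over the whole sequence is at most the number of pushes, which is at most 2764. Total work <= 2 * 2764, hence O(1) amortized per operation.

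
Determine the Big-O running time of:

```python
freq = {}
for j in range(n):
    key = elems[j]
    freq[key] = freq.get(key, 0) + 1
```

Time complexity: O(n).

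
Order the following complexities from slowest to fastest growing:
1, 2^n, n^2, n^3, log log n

Ordered by growth rate: 1 < log log n < n^2 < n^3 < 2^n.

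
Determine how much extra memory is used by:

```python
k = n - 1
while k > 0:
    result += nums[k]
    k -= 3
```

Space complexity: O(1).
Only a constant amount of auxiliary storage is used; nothing grows with n.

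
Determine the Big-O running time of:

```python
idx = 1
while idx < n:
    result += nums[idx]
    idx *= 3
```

Time complexity: O(log n).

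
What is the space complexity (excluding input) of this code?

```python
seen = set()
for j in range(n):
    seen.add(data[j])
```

Space complexity: O(n).
Auxiliary storage grows linearly with the input size n in the worst case.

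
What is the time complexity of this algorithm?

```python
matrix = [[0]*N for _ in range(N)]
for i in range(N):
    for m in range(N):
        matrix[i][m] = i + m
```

Time complexity: O(n^2).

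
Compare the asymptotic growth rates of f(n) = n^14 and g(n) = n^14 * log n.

g(n) = n^14 * log n grows faster: extra log n factor -> infinity.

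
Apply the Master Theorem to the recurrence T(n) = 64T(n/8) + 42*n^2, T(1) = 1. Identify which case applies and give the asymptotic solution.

a=64, b=8, f(n)=42*n^2.
log_8(64) = 2, so n^(log_b(a)) = n^2.
f(n) = Theta(n^2), so Case 2 applies.
T(n) = Theta(n^2 log n).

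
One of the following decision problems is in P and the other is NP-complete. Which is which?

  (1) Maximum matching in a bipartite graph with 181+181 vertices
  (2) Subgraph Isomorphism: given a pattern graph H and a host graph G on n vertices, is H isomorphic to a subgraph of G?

(1) is P: Hopcroft-Karp runs in O(E sqrt(V)).
(2) is NP-complete: generalizes Clique and Hamiltonian Path (pattern size is part of the input).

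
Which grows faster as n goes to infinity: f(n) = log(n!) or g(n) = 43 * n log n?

f(n) = log(n!) and g(n) = 43 * n log n are Theta of each other: Stirling: log(n!) = n log n - n + O(log n) = Theta(n log n); the constant 43 doesn't change the Theta class.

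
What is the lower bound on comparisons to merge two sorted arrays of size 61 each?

To merge two sorted arrays of size 61, we need at least 121 comparisons in the worst case. An adversary can force every element to be compared.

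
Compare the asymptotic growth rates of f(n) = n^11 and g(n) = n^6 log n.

f(n) = n^11 grows faster: n^11 / (n^6 log n) = n^5/log n -> infinity.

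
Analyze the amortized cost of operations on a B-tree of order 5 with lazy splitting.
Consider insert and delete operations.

In a B-tree of order 5, a node splits when it has 5 keys. With lazy splitting, we use potential Phi = number of full nodes + number of near-empty nodes. Each split costs O(1) but reduces potential. Between splits, at least 2 insertions must occur in that node. Amortized structural cost is O(1) per operation, plus O(log_5 n) traversal.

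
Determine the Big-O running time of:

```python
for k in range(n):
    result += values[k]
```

Time complexity: O(n).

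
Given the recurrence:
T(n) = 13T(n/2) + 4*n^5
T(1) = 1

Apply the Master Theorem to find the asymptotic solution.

a=13, b=2, f(n)=4*n^5. log_2(13) = 3.7 < 5. Case 3: T(n) = O(n^5).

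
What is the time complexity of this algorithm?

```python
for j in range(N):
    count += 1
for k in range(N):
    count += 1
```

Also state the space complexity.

Time complexity: O(n).
Space complexity: O(1).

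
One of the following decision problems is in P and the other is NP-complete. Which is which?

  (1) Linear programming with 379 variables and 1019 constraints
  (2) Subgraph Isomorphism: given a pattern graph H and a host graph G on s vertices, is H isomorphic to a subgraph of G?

(1) is P: the ellipsoid and interior-point methods run in polynomial time.
(2) is NP-complete: generalizes Clique and Hamiltonian Path (pattern size is part of the input).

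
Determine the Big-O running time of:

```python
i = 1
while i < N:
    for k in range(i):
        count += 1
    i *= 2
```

Time complexity: O(n).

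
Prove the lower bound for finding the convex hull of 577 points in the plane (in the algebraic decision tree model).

Reduction from sorting: given 577 numbers x_1,...,x_{577}, map x_i to the point (x_i, x_i^2) on the parabola y = x^2. All points are on the convex hull, and walking the hull gives them in sorted x-order. Since sorting requires Omega(n log n), so does planar convex hull.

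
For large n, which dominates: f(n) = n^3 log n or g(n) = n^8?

g(n) = n^8 grows faster: n^8 / (n^3 log n) = n^5/log n -> infinity.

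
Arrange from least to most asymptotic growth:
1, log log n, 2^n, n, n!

Ordered by growth rate: 1 < log log n < n < 2^n < n!.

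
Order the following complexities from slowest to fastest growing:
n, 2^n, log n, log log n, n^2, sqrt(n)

Ordered by growth rate: log log n < log n < sqrt(n) < n < n^2 < 2^n.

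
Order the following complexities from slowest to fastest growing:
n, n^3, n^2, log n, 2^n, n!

Ordered by growth rate: log n < n < n^2 < n^3 < 2^n < n!.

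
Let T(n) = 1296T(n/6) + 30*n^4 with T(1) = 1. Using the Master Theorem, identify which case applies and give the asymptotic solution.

a=1296, b=6, f(n)=30*n^4.
log_6(1296) = 4, so n^(log_b(a)) = n^4.
f(n) = Theta(n^4), so Case 2 applies.
T(n) = Theta(n^4 log n).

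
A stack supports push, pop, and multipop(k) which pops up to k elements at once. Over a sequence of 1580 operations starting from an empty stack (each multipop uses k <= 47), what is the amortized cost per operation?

Each element is pushed exactly once and popped at most once (whether by pop or as part of a multipop). So the total number of individual pops over the whole sequence is at most the number of pushes, which is at most 1580. Total work <= 2 * 1580, hence O(1) amortized per operation.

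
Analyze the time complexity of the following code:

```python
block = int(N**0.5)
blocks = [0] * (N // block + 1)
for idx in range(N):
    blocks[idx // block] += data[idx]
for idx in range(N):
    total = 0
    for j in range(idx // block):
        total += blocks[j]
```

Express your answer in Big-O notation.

Time complexity: O(n * sqrt(n)).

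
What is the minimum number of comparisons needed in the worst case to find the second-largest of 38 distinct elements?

Lower bound: finding the max needs 38-1 comparisons. By the adversary weight-doubling argument, the max must personally win >= ceil(log_2(38)) = 6 comparisons; the 2nd-largest is among those 6 losers, needing 6-1 more comparisons. Total >= 38-1 + 6-1 = 42. A balanced knockout tournament achieves this.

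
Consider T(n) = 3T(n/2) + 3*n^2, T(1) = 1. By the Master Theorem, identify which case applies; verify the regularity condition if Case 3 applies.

a=3, b=2, f(n)=3*n^2.
log_2(3) = 1.585 < 2.
f(n) = Omega(n^(1.585+epsilon)) for some epsilon > 0, so Case 3 is the candidate.
Regularity: a*f(n/b) = 3*3*(n/2)^2 = (3/4)*3*n^2 <= c*f(n) with c = 3/4 < 1. Satisfied.
Case 3: T(n) = Theta(n^2).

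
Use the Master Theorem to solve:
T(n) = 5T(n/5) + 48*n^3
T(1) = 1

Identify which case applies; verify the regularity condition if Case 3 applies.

a=5, b=5, f(n)=48*n^3.
log_5(5) = 1 < 3.
f(n) = Omega(n^(1+epsilon)) for some epsilon > 0, so Case 3 is the candidate.
Regularity: a*f(n/b) = 5*48*(n/5)^3 = (5/125)*48*n^3 <= c*f(n) with c = 5/125 < 1. Satisfied.
Case 3: T(n) = Theta(n^3).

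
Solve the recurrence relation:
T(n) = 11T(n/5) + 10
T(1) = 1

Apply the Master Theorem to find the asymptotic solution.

a=11, b=5, f(n)=10. log_5(11) = 1.49. Case 1 of Master Theorem: T(n) = O(n^1.49).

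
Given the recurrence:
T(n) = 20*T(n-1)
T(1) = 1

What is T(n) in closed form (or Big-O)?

Each step multiplies by 20. T(n) = T(1)*20^(n-1) = 20^(n-1).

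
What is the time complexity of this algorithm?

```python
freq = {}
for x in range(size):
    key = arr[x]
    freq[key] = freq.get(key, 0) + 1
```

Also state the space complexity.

Time complexity: O(n).
Space complexity: O(n).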